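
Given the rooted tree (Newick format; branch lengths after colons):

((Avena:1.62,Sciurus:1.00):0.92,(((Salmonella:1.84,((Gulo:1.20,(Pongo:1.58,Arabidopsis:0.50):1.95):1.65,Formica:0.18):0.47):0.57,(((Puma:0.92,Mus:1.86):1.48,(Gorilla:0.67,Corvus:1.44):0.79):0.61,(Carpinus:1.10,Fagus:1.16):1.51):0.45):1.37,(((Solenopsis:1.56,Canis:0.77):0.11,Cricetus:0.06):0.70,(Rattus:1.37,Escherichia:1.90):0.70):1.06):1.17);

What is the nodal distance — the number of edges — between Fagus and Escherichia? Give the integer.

7

The MRCA of Fagus and Escherichia is the node subtending (((Salmonella,((Gulo,(Pongo,Arabidopsis)),Formica)),(((Puma,Mus),(Gorilla,Corvus)),(Carpinus,Fagus))),(((Solenopsis,Canis),Cricetus),(Rattus,Escherichia))).
From Fagus up to that node: 4 branches. From Escherichia up to the same node: 3 branches. Total: 4 + 3 = 7.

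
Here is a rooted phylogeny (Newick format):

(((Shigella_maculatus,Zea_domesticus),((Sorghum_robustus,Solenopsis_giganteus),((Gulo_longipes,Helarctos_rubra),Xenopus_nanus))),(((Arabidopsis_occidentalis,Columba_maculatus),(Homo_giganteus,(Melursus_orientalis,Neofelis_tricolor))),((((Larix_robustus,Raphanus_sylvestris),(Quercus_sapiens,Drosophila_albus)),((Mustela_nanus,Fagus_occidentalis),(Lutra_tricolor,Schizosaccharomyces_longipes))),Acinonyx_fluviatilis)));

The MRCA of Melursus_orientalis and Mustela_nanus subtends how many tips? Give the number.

The MRCA of Melursus_orientalis and Mustela_nanus is the node subtending (((Arabidopsis_occidentalis,Columba_maculatus),(Homo_giganteus,(Melursus_orientalis,Neofelis_tricolor))),((((Larix_robustus,Raphanus_sylvestris),(Quercus_sapiens,Drosophila_albus)),((Mustela_nanus,Fagus_occidentalis),(Lutra_tricolor,Schizosaccharomyces_longipes))),Acinonyx_fluviatilis)).
That clade contains 14 terminal taxa: Acinonyx_fluviatilis, Arabidopsis_occidentalis, Columba_maculatus, Drosophila_albus, Fagus_occidentalis, Homo_giganteus, Larix_robustus, Lutra_tricolor, Melursus_orientalis, Mustela_nanus, Neofelis_tricolor, Quercus_sapiens, Raphanus_sylvestris, Schizosaccharomyces_longipes.

14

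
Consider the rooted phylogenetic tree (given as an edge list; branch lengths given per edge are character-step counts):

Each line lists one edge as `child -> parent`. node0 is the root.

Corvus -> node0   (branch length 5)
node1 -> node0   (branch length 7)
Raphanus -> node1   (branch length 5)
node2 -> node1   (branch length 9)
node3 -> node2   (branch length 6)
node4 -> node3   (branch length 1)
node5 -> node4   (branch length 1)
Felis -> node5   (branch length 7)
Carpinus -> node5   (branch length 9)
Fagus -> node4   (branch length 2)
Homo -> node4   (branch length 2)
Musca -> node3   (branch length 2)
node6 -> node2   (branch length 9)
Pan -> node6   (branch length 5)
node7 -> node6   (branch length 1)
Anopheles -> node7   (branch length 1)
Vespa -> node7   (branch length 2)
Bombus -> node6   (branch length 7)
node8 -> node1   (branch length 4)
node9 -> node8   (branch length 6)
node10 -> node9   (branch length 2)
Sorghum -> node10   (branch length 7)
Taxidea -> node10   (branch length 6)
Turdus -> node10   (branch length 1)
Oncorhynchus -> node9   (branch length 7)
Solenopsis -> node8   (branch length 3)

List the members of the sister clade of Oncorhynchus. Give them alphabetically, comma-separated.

Sorghum, Taxidea, Turdus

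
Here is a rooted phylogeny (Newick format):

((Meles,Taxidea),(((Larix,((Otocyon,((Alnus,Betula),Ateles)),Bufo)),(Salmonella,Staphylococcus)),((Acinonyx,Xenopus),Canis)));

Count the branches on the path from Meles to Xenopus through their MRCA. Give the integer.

The MRCA of Meles and Xenopus is the root of the tree.
From Meles up to that node: 2 branches. From Xenopus up to the same node: 4 branches. Total: 2 + 4 = 6.

6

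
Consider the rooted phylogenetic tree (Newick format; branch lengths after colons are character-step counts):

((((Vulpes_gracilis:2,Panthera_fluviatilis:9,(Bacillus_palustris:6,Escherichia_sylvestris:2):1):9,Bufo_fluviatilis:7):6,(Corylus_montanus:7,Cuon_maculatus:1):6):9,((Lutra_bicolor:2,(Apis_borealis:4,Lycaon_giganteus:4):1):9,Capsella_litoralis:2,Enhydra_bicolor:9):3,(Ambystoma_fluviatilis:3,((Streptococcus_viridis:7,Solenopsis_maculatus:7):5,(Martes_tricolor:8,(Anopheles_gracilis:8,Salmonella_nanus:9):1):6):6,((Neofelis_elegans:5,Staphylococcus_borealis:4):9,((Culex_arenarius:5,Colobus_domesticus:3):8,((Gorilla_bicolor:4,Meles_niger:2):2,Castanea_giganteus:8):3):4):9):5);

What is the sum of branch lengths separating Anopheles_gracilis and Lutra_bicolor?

40

The path runs Anopheles_gracilis → … → MRCA → … → Lutra_bicolor; the MRCA is the root of the tree.
Branch lengths along that path: 8 + 1 + 6 + 6 + 5 + 3 + 9 + 2 = 40.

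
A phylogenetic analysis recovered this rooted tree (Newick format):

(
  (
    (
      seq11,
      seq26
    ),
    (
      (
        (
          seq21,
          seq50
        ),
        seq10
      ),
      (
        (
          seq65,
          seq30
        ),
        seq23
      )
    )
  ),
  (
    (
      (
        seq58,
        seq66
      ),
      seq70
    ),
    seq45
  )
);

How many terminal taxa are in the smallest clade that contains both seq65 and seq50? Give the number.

6

The MRCA of seq65 and seq50 is the node subtending (((seq21,seq50),seq10),((seq65,seq30),seq23)).
That clade contains 6 terminal taxa: seq10, seq21, seq23, seq30, seq50, seq65.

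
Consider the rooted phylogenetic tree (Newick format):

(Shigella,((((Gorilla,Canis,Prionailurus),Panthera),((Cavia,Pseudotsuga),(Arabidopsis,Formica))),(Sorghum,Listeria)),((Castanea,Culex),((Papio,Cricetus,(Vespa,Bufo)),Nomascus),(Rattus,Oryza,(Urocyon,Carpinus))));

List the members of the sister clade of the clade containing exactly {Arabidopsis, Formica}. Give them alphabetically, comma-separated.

Cavia, Pseudotsuga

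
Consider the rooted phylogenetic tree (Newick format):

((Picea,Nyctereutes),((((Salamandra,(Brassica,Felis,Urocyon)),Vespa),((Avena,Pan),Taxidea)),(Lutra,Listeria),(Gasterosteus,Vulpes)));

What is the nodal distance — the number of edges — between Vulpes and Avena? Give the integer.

6

The MRCA of Vulpes and Avena is the node subtending ((((Salamandra,(Brassica,Felis,Urocyon)),Vespa),((Avena,Pan),Taxidea)),(Lutra,Listeria),(Gasterosteus,Vulpes)).
From Vulpes up to that node: 2 branches. From Avena up to the same node: 4 branches. Total: 2 + 4 = 6.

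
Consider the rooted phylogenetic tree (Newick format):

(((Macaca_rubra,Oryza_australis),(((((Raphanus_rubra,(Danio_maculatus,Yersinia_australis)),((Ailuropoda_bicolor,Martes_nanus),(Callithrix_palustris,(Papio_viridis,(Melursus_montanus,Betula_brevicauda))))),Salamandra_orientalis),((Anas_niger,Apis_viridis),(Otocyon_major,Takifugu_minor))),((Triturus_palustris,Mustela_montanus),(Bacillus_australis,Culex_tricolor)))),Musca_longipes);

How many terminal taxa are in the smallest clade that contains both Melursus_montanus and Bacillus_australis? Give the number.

18

The MRCA of Melursus_montanus and Bacillus_australis is the node subtending (((((Raphanus_rubra,(Danio_maculatus,Yersinia_australis)),((Ailuropoda_bicolor,Martes_nanus),(Callithrix_palustris,(Papio_viridis,(Melursus_montanus,Betula_brevicauda))))),Salamandra_orientalis),((Anas_niger,Apis_viridis),(Otocyon_major,Takifugu_minor))),((Triturus_palustris,Mustela_montanus),(Bacillus_australis,Culex_tricolor))).
That clade contains 18 terminal taxa: Ailuropoda_bicolor, Anas_niger, Apis_viridis, Bacillus_australis, Betula_brevicauda, Callithrix_palustris, Culex_tricolor, Danio_maculatus, Martes_nanus, Melursus_montanus, Mustela_montanus, Otocyon_major, Papio_viridis, Raphanus_rubra, Salamandra_orientalis, Takifugu_minor, Triturus_palustris, Yersinia_australis.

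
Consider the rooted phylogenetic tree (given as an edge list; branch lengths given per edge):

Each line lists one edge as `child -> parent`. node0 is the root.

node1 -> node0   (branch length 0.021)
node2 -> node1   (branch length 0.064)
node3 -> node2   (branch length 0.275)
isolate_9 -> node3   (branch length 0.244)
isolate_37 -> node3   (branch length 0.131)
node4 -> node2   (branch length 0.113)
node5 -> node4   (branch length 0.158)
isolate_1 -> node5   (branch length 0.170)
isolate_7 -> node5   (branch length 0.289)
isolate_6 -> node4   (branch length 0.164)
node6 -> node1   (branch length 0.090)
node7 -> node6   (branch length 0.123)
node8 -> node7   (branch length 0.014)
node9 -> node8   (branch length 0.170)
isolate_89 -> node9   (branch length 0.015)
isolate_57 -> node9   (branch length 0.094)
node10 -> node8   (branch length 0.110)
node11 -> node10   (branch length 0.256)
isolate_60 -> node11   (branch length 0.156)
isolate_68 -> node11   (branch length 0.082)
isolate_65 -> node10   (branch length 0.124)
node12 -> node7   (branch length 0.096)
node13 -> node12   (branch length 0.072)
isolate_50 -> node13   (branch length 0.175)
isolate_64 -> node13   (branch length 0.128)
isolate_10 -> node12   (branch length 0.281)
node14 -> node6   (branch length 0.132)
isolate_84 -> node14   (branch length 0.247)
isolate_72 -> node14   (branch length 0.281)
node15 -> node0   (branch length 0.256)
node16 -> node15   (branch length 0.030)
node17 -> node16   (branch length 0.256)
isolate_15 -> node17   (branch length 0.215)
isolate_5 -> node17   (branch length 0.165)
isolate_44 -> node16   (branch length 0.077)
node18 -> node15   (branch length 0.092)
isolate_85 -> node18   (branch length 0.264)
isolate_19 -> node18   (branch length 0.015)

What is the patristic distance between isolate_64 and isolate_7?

1.133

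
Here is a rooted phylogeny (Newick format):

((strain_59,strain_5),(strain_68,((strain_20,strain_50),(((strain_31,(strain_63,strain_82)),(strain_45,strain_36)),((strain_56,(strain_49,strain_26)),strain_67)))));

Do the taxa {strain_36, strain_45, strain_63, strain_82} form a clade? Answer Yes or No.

No

The MRCA of the listed taxa subtends ((strain_31,(strain_63,strain_82)),(strain_45,strain_36)).
That clade also contains strain_31, which is not in the proposed group, so the group is not monophyletic.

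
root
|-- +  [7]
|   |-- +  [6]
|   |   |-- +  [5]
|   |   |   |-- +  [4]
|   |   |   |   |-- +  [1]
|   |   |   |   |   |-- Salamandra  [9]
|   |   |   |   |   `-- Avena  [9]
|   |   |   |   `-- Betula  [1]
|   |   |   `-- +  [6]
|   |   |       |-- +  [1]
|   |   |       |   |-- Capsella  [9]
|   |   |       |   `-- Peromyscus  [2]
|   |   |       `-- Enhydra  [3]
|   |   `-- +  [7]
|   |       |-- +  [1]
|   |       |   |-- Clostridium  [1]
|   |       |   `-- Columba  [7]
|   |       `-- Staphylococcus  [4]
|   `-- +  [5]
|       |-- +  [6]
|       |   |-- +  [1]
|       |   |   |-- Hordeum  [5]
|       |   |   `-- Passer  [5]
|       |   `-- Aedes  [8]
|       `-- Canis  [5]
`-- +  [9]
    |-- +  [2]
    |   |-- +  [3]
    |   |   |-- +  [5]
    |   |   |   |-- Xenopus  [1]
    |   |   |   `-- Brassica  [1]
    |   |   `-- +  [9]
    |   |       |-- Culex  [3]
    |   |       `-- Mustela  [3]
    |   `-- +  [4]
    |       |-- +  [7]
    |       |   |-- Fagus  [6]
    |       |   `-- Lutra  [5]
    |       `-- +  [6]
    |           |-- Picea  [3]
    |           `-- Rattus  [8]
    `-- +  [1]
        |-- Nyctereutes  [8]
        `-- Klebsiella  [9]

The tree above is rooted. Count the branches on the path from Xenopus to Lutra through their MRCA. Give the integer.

The MRCA of Xenopus and Lutra is the node subtending (((Xenopus,Brassica),(Culex,Mustela)),((Fagus,Lutra),(Picea,Rattus))).
From Xenopus up to that node: 3 branches. From Lutra up to the same node: 3 branches. Total: 3 + 3 = 6.

6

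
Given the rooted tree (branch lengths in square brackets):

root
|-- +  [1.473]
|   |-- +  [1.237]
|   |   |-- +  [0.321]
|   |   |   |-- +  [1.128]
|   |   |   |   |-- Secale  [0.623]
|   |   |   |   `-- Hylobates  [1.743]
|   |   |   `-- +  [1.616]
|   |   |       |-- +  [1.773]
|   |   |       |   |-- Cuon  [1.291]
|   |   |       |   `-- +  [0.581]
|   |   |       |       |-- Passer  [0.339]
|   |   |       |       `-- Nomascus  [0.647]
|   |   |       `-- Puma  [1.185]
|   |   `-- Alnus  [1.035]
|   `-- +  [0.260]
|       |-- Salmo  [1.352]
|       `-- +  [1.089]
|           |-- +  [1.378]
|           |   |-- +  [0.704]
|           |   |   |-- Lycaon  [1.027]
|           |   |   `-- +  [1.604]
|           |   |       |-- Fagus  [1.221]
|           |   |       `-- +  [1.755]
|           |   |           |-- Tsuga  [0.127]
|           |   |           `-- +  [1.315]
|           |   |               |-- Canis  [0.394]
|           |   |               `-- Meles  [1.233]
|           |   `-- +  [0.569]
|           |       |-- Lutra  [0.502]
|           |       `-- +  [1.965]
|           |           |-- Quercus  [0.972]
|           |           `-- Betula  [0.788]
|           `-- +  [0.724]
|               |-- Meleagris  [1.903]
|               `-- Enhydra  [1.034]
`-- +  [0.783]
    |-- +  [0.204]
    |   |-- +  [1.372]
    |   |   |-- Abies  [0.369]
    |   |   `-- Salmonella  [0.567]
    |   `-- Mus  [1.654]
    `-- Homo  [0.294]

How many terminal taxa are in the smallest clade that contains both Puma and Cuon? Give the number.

The MRCA of Puma and Cuon is the node subtending ((Cuon,(Passer,Nomascus)),Puma).
That clade contains 4 terminal taxa: Cuon, Nomascus, Passer, Puma.

4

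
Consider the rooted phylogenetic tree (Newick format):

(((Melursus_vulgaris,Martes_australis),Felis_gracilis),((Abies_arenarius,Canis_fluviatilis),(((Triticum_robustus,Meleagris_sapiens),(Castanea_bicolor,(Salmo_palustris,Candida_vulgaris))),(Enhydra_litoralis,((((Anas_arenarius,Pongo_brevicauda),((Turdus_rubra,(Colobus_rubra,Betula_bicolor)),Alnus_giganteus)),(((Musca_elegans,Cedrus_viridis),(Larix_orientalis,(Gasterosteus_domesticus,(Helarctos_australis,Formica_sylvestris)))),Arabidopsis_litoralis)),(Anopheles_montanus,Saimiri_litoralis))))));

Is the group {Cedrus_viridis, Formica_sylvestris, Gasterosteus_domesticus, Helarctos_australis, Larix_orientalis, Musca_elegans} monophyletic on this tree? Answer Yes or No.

Yes

The most recent common ancestor of these taxa subtends ((Musca_elegans,Cedrus_viridis),(Larix_orientalis,(Gasterosteus_domesticus,(Helarctos_australis,Formica_sylvestris)))).
That clade has exactly 6 tips — every listed taxon and nothing else — so the group is monophyletic.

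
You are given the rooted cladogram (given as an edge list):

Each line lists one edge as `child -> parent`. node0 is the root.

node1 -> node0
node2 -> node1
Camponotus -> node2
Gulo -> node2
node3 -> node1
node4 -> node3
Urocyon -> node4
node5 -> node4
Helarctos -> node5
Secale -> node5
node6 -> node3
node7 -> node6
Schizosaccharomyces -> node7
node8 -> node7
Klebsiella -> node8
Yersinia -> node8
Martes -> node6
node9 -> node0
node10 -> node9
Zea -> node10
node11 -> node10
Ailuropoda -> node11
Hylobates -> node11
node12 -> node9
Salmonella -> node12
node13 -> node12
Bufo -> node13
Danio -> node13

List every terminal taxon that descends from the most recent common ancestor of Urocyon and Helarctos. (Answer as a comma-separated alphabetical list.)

Helarctos, Secale, Urocyon

Tracing Urocyon: it sits inside (Urocyon,(Helarctos,Secale)).
Tracing Helarctos: it sits inside (Helarctos,Secale).
The smallest clade enclosing both is (Urocyon,(Helarctos,Secale)); the answer is its 3 terminal taxa in alphabetical order.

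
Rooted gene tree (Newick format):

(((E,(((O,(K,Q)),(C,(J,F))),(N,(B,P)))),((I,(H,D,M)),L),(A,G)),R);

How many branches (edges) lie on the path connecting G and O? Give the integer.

The MRCA of G and O is the node subtending ((E,(((O,(K,Q)),(C,(J,F))),(N,(B,P)))),((I,(H,D,M)),L),(A,G)).
From G up to that node: 2 branches. From O up to the same node: 5 branches. Total: 2 + 5 = 7.

7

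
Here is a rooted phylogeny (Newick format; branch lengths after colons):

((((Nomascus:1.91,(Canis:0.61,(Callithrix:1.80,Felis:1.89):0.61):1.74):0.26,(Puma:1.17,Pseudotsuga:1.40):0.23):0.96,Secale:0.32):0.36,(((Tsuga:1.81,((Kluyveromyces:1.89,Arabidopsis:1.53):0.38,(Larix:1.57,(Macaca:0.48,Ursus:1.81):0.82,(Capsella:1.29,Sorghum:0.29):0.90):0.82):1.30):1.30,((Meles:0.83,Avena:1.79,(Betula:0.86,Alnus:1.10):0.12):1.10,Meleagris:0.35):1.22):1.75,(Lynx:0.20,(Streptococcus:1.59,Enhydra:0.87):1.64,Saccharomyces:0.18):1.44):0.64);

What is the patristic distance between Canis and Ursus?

The path runs Canis → … → MRCA → … → Ursus; the MRCA is the root of the tree.
Branch lengths along that path: 0.61 + 1.74 + 0.26 + 0.96 + 0.36 + 0.64 + 1.75 + 1.30 + 1.30 + 0.82 + 0.82 + 1.81 = 12.37.

12.37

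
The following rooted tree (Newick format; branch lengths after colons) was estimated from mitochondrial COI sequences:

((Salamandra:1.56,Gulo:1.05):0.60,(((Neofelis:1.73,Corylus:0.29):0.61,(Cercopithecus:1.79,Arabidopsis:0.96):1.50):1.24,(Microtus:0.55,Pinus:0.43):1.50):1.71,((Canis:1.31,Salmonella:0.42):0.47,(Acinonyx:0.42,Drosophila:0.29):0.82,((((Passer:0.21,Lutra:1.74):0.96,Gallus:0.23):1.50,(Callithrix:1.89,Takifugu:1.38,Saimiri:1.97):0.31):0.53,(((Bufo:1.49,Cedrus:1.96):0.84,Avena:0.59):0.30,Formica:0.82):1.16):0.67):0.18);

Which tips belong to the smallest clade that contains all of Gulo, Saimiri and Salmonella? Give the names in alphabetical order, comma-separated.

Tracing Gulo: it sits inside (Salamandra,Gulo).
Tracing Saimiri: it sits inside (Callithrix,Takifugu,Saimiri).
Tracing Salmonella: it sits inside (Canis,Salmonella).
The smallest clade enclosing all 3 is the whole tree (their MRCA is the root), so the answer is all 22 tips in alphabetical order.

Acinonyx, Arabidopsis, Avena, Bufo, Callithrix, Canis, Cedrus, Cercopithecus, Corylus, Drosophila, Formica, Gallus, Gulo, Lutra, Microtus, Neofelis, Passer, Pinus, Saimiri, Salamandra, Salmonella, Takifugu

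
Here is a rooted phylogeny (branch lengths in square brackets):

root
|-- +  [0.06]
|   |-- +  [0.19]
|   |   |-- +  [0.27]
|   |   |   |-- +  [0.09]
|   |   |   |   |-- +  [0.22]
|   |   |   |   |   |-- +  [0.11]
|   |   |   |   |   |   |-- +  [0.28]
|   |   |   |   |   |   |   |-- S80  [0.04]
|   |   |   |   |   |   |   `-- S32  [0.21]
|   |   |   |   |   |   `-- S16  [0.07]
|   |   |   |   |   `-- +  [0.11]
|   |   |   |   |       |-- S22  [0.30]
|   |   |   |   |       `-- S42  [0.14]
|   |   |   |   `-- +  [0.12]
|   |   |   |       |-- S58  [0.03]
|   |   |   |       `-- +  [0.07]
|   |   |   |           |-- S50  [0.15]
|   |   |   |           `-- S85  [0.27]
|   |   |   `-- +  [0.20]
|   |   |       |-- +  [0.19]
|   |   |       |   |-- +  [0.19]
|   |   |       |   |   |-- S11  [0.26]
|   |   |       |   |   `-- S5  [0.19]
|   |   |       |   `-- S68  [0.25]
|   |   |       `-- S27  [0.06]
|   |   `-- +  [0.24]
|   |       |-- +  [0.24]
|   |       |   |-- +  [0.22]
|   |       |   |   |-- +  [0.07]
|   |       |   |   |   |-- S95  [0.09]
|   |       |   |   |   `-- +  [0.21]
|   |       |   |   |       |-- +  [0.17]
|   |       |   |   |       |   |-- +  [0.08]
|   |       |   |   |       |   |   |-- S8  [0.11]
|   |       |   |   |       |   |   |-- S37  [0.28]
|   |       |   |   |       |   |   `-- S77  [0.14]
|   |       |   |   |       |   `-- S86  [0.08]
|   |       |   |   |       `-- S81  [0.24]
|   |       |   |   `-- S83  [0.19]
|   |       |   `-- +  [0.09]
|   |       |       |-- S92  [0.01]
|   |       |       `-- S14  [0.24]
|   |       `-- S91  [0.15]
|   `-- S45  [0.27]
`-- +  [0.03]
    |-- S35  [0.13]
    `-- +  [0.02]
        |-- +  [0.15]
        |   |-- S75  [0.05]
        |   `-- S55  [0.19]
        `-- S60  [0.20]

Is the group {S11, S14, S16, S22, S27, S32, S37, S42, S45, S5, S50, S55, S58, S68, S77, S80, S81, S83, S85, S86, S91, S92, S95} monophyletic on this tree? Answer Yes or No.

No

The MRCA of the listed taxa is the root, so the smallest clade containing them is the whole tree.
That clade also contains S35, S60, S75, S8, which are not in the proposed group, so the group is not monophyletic.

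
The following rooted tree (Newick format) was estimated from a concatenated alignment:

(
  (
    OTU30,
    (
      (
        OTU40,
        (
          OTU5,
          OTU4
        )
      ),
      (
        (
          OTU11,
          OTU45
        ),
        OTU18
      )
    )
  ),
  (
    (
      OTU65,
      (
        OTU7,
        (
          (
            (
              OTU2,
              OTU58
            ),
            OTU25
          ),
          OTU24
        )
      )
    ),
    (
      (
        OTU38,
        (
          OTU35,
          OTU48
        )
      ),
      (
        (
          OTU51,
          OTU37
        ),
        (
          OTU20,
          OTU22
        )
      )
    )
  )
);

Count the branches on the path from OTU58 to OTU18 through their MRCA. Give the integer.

The MRCA of OTU58 and OTU18 is the root of the tree.
From OTU58 up to that node: 7 branches. From OTU18 up to the same node: 4 branches. Total: 7 + 4 = 11.

11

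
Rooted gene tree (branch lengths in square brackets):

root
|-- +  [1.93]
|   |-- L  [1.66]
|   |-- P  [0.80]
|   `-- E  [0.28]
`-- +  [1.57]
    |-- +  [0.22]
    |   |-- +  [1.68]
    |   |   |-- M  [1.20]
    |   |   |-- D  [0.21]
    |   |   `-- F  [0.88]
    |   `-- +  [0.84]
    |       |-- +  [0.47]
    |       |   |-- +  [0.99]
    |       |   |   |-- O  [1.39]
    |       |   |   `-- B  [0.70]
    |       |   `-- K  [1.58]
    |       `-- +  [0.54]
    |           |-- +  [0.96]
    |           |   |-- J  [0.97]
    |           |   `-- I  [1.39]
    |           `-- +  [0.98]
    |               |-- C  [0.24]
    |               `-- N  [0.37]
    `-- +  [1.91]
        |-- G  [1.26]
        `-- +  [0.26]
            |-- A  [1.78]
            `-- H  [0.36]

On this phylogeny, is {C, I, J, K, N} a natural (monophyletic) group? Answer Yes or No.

No

The MRCA of the listed taxa subtends (((O,B),K),((J,I),(C,N))).
That clade also contains B, O, which are not in the proposed group, so the group is not monophyletic.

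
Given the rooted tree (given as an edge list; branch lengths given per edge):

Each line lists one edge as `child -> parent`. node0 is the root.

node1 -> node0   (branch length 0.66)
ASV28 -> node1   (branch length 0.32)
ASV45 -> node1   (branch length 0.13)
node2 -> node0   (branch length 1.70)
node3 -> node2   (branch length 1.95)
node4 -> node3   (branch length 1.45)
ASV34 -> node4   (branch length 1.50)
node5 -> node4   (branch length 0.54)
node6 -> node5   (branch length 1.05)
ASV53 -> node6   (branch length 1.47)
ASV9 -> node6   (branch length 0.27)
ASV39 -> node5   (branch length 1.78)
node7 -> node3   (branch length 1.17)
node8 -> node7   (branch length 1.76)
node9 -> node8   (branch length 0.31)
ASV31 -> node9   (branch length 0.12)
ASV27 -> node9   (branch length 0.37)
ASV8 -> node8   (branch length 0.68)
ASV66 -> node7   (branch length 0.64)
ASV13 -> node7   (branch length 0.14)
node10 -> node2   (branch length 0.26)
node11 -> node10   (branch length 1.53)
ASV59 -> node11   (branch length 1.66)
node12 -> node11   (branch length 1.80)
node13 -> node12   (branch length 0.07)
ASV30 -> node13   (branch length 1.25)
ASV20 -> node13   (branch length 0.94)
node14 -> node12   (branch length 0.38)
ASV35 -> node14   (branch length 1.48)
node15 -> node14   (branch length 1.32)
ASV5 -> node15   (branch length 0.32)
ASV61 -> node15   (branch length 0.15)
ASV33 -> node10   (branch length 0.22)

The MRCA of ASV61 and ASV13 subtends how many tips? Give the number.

The MRCA of ASV61 and ASV13 is the node subtending (((ASV34,((ASV53,ASV9),ASV39)),(((ASV31,ASV27),ASV8),ASV66,ASV13)),((ASV59,((ASV30,ASV20),(ASV35,(ASV5,ASV61)))),ASV33)).
That clade contains 16 terminal taxa: ASV13, ASV20, ASV27, ASV30, ASV31, ASV33, ASV34, ASV35, ASV39, ASV5, ASV53, ASV59, ASV61, ASV66, ASV8, ASV9.

16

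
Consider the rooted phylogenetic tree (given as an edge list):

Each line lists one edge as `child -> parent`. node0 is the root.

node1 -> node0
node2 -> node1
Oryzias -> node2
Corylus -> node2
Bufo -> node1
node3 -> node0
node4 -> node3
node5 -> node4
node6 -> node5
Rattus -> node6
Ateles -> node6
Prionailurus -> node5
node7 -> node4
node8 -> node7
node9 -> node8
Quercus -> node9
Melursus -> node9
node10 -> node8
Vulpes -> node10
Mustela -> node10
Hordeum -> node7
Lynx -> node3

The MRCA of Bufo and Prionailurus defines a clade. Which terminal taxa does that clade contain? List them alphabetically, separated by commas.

Tracing Bufo: it sits inside ((Oryzias,Corylus),Bufo).
Tracing Prionailurus: it sits inside ((Rattus,Ateles),Prionailurus).
The smallest clade enclosing both is the whole tree (their MRCA is the root), so the answer is all 12 tips in alphabetical order.

Ateles, Bufo, Corylus, Hordeum, Lynx, Melursus, Mustela, Oryzias, Prionailurus, Quercus, Rattus, Vulpes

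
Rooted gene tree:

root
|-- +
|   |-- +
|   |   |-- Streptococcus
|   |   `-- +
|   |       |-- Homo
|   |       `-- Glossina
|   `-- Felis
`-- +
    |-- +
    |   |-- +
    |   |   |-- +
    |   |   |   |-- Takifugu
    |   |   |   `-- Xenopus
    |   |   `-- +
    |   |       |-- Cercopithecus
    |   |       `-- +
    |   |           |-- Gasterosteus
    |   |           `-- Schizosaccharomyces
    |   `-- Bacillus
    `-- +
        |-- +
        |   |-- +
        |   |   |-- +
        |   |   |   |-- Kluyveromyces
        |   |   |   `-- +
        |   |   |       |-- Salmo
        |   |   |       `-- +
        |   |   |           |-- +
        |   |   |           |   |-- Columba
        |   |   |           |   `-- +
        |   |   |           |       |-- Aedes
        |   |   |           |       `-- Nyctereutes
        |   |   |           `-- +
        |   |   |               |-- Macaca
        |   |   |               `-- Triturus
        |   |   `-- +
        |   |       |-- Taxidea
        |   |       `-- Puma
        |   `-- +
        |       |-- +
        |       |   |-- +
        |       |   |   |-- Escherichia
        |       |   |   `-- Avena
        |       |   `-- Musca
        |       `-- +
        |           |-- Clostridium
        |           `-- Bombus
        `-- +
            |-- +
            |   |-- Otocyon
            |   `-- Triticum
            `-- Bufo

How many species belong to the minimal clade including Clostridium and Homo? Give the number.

The MRCA of Clostridium and Homo is the root, so the clade is the entire tree.
That clade contains 27 terminal taxa: Aedes, Avena, Bacillus, Bombus, Bufo, Cercopithecus, Clostridium, Columba, Escherichia, Felis, Gasterosteus, Glossina, Homo, Kluyveromyces, Macaca, Musca, Nyctereutes, Otocyon, Puma, Salmo, Schizosaccharomyces, Streptococcus, Takifugu, Taxidea, Triticum, Triturus, Xenopus.

27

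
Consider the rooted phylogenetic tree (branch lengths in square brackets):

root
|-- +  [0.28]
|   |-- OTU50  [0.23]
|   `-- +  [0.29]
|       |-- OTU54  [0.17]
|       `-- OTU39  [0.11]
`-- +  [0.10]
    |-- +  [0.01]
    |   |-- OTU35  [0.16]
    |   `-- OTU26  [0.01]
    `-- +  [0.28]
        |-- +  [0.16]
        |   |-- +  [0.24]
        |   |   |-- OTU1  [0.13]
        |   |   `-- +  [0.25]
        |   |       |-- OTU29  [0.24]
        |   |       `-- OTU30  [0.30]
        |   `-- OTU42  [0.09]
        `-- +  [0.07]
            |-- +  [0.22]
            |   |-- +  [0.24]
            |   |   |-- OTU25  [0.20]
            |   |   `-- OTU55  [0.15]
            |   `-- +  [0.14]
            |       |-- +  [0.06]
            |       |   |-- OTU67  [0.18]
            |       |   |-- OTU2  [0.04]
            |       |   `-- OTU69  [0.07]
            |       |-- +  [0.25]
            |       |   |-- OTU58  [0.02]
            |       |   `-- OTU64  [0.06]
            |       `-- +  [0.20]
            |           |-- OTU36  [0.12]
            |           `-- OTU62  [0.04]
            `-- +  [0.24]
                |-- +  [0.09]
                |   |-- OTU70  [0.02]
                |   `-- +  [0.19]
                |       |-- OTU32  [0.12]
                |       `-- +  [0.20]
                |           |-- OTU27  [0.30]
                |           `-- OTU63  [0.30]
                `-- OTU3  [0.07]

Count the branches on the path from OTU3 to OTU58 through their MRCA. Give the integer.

6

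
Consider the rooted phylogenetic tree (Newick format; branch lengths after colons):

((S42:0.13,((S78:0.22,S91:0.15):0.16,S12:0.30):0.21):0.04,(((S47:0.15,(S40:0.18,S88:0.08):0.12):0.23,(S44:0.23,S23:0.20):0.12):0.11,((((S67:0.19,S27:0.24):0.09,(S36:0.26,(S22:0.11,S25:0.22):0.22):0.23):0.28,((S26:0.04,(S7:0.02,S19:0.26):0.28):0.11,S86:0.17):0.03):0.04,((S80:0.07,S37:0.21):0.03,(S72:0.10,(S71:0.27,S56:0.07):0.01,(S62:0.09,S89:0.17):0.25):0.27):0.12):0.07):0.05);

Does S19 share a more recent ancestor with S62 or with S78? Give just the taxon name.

S62

The MRCA of S19 and S62 subtends ((((S67,S27),(S36,(S22,S25))),((S26,(S7,S19)),S86)),((S80,S37),(S72,(S71,S56),(S62,S89)))) (16 taxa).
The MRCA of S19 and S78 is the root, subtending the entire tree (25 taxa).
The first is nested inside the second, so S19 shares a more recent common ancestor with S62.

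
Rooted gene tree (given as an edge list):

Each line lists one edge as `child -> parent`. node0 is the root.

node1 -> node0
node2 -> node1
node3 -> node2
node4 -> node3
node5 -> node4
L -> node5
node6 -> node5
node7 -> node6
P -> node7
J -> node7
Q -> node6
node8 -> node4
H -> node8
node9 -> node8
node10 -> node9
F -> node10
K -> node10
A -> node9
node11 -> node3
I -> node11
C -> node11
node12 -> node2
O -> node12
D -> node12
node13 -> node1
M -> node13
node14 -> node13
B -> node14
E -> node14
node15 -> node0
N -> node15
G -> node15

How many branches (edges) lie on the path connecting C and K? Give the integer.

7

The MRCA of C and K is the node subtending (((L,((P,J),Q)),(H,((F,K),A))),(I,C)).
From C up to that node: 2 branches. From K up to the same node: 5 branches. Total: 2 + 5 = 7.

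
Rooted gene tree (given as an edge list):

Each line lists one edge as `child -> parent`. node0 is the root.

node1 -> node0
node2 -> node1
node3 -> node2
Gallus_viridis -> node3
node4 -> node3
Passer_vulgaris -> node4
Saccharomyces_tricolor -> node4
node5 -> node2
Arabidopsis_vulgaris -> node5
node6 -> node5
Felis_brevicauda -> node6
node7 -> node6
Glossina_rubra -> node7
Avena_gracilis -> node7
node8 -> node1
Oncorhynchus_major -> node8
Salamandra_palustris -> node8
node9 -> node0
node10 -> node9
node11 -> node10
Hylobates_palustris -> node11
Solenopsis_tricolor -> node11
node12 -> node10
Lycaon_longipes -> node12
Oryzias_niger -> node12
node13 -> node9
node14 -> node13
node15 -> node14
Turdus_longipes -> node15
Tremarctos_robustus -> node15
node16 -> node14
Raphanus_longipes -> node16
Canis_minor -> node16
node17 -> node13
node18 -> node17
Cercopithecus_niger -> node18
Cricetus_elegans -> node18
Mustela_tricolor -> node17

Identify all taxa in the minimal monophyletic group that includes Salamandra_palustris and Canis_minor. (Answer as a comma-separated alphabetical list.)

Arabidopsis_vulgaris, Avena_gracilis, Canis_minor, Cercopithecus_niger, Cricetus_elegans, Felis_brevicauda, Gallus_viridis, Glossina_rubra, Hylobates_palustris, Lycaon_longipes, Mustela_tricolor, Oncorhynchus_major, Oryzias_niger, Passer_vulgaris, Raphanus_longipes, Saccharomyces_tricolor, Salamandra_palustris, Solenopsis_tricolor, Tremarctos_robustus, Turdus_longipes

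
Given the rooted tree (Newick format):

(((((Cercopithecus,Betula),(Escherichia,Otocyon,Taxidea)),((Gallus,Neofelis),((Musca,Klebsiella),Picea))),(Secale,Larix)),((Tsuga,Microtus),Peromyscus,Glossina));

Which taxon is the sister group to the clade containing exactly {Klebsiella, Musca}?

The clade containing exactly {Klebsiella, Musca} attaches to the tree at the node subtending ((Musca,Klebsiella),Picea).
The other lineage descending from that same node — the sister group — is the single tip Picea.

Picea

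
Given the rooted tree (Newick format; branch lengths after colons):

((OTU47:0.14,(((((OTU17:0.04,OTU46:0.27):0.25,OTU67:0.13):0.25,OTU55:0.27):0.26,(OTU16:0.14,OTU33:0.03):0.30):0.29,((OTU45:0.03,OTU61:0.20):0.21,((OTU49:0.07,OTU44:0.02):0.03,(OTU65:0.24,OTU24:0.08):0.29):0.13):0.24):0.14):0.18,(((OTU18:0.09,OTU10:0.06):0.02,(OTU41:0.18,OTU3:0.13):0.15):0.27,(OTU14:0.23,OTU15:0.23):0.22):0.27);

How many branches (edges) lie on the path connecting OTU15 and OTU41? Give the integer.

5

The MRCA of OTU15 and OTU41 is the node subtending (((OTU18,OTU10),(OTU41,OTU3)),(OTU14,OTU15)).
From OTU15 up to that node: 2 branches. From OTU41 up to the same node: 3 branches. Total: 2 + 3 = 5.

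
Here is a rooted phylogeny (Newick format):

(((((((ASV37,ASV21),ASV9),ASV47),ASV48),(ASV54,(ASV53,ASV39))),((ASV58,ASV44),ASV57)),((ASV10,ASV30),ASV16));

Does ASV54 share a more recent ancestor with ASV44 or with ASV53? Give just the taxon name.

ASV53

The MRCA of ASV54 and ASV53 subtends (ASV54,(ASV53,ASV39)) (3 taxa).
The MRCA of ASV54 and ASV44 subtends ((((((ASV37,ASV21),ASV9),ASV47),ASV48),(ASV54,(ASV53,ASV39))),((ASV58,ASV44),ASV57)) (11 taxa).
The first is nested inside the second, so ASV54 shares a more recent common ancestor with ASV53.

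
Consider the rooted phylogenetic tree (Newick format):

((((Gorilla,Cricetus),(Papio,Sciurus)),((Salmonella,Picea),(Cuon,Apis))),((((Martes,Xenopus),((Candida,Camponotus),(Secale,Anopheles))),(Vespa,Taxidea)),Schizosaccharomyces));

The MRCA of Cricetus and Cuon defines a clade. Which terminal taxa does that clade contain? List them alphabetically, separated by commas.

Tracing Cricetus: it sits inside (Gorilla,Cricetus).
Tracing Cuon: it sits inside (Cuon,Apis).
The smallest clade enclosing both is (((Gorilla,Cricetus),(Papio,Sciurus)),((Salmonella,Picea),(Cuon,Apis))); the answer is its 8 terminal taxa in alphabetical order.

Apis, Cricetus, Cuon, Gorilla, Papio, Picea, Salmonella, Sciurus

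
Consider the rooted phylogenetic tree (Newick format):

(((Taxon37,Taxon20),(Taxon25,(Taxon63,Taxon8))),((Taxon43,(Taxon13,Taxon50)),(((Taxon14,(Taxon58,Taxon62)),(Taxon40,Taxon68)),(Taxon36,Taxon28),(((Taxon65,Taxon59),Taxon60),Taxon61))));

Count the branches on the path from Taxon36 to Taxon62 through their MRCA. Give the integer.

The MRCA of Taxon36 and Taxon62 is the node subtending (((Taxon14,(Taxon58,Taxon62)),(Taxon40,Taxon68)),(Taxon36,Taxon28),(((Taxon65,Taxon59),Taxon60),Taxon61)).
From Taxon36 up to that node: 2 branches. From Taxon62 up to the same node: 4 branches. Total: 2 + 4 = 6.

6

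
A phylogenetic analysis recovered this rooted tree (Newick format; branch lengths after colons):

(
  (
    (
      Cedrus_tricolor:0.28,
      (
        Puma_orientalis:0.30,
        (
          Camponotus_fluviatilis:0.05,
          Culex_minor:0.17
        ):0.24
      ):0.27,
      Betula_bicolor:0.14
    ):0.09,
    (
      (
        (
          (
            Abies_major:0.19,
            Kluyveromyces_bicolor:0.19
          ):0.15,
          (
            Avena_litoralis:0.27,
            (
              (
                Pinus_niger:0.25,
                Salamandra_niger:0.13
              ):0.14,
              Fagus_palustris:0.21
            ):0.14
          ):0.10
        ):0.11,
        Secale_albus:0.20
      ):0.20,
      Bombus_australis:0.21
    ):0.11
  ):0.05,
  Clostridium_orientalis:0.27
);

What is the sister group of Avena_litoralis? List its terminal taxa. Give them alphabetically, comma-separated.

Fagus_palustris, Pinus_niger, Salamandra_niger

Avena_litoralis attaches to the tree at the node subtending (Avena_litoralis,((Pinus_niger,Salamandra_niger),Fagus_palustris)).
The other lineage descending from that same node — the sister group — is ((Pinus_niger,Salamandra_niger),Fagus_palustris); its 3 tips in alphabetical order are the answer.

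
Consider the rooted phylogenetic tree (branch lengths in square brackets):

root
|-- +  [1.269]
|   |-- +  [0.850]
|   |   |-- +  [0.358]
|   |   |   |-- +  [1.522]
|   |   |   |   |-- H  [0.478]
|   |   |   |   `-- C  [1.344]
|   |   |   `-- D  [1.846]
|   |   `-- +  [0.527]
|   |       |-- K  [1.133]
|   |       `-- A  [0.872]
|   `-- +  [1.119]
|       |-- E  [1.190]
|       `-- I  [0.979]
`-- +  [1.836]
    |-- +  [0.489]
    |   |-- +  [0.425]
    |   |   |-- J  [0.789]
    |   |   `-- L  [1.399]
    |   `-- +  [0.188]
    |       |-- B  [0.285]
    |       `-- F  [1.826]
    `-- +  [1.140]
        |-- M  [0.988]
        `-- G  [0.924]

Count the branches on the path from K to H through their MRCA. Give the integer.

5

The MRCA of K and H is the node subtending (((H,C),D),(K,A)).
From K up to that node: 2 branches. From H up to the same node: 3 branches. Total: 2 + 3 = 5.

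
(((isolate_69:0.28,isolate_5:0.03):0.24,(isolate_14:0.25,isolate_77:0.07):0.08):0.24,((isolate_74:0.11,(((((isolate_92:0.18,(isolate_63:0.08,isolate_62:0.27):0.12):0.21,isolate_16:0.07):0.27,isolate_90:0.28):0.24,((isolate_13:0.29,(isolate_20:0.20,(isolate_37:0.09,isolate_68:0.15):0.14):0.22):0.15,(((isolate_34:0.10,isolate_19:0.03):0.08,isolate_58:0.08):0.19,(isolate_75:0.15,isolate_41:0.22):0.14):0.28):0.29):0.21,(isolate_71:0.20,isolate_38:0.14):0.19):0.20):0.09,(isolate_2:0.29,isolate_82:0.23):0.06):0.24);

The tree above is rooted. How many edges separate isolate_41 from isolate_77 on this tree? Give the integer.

11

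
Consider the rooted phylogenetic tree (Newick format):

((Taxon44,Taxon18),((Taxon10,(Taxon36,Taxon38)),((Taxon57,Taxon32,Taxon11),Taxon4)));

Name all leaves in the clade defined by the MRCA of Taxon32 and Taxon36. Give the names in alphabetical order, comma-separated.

Taxon10, Taxon11, Taxon32, Taxon36, Taxon38, Taxon4, Taxon57

Tracing Taxon32: it sits inside (Taxon57,Taxon32,Taxon11).
Tracing Taxon36: it sits inside (Taxon36,Taxon38).
The smallest clade enclosing both is ((Taxon10,(Taxon36,Taxon38)),((Taxon57,Taxon32,Taxon11),Taxon4)); the answer is its 7 terminal taxa in alphabetical order.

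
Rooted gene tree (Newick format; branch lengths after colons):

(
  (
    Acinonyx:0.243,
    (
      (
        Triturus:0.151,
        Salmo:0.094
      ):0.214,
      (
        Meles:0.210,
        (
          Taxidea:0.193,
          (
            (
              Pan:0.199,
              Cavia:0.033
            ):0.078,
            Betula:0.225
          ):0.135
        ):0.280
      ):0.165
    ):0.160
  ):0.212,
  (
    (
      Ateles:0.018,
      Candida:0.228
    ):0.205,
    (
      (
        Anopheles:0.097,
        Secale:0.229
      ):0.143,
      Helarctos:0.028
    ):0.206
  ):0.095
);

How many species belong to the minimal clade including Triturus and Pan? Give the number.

The MRCA of Triturus and Pan is the node subtending ((Triturus,Salmo),(Meles,(Taxidea,((Pan,Cavia),Betula)))).
That clade contains 7 terminal taxa: Betula, Cavia, Meles, Pan, Salmo, Taxidea, Triturus.

7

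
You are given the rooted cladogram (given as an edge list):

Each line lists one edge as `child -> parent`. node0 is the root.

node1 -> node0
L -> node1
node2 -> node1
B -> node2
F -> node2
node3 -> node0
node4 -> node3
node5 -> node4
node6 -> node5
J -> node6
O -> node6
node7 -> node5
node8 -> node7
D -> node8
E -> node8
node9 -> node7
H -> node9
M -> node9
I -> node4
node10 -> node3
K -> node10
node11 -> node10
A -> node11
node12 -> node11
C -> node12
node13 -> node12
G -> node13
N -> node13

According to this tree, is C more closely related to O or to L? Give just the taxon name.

The MRCA of C and O subtends ((((J,O),((D,E),(H,M))),I),(K,(A,(C,(G,N))))) (12 taxa).
The MRCA of C and L is the root, subtending the entire tree (15 taxa).
The first is nested inside the second, so C shares a more recent common ancestor with O.

O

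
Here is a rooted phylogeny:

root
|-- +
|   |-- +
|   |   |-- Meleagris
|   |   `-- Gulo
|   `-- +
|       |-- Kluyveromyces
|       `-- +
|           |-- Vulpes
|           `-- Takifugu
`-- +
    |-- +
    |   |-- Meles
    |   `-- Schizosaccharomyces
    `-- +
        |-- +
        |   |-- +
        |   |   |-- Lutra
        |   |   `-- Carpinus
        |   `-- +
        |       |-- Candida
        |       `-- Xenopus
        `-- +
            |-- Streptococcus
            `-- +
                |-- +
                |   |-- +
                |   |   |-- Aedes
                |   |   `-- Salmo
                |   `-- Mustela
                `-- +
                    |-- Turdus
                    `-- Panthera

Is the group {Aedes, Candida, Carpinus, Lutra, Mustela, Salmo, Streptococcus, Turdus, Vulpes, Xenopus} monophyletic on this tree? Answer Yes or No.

No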